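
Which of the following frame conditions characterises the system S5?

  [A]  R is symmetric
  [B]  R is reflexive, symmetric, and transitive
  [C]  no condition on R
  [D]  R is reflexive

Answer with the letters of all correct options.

B

(A) this class determines KB, not S5.
(B) S5 is sound and complete for exactly this class.
(C) this class determines K, not S5.
(D) this class determines T (= KT), not S5.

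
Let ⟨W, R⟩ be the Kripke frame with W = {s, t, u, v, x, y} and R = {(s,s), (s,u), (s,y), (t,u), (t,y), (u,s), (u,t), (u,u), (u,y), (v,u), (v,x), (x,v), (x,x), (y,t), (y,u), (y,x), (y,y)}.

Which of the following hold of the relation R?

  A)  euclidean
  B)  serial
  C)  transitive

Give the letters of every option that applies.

B

(A) not euclidean: s R y and s R s but not y R s.
(B) serial: every world has an R-successor.
(C) not transitive: s R u and u R t but not s R t.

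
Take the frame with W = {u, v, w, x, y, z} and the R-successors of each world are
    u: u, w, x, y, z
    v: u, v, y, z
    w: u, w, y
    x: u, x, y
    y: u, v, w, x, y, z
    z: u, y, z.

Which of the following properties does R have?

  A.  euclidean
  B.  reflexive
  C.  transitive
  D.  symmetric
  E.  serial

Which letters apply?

(A) not euclidean: u R w and u R x but not w R x.
(B) reflexive: each world relates to itself.
(C) not transitive: u R y and y R v but not u R v.
(D) not symmetric: v R u but not u R v.
(E) serial: every world has an R-successor.

B, E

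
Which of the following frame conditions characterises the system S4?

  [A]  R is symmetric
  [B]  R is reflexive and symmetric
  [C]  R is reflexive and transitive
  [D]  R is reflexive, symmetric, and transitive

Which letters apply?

C

(A) this class determines KB, not S4.
(B) this class determines B (= KTB), not S4.
(C) S4 is sound and complete for exactly this class.
(D) this class determines S5, not S4.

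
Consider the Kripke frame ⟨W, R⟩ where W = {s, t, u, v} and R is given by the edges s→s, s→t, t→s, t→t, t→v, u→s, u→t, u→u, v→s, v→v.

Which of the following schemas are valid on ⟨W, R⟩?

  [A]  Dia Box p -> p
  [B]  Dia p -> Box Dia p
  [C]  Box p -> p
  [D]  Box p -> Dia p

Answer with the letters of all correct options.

C, D

R is reflexive: each world relates to itself.
R is not symmetric: t R v but not v R t.
R is not euclidean: t R s and t R v but not s R v.
R is serial: every world has an R-successor.
(A) Dia Box p -> p (the dual of axiom B) characterises the symmetric frames. R is not symmetric — not valid.
(B) Dia p -> Box Dia p is axiom 5, which corresponds to the euclidean property. R is not euclidean — not valid.
(C) Box p -> p is axiom T; it is valid on a frame exactly when R is reflexive. R is reflexive, so valid.
(D) Box p -> Dia p is axiom D, which corresponds to seriality. R is serial — valid.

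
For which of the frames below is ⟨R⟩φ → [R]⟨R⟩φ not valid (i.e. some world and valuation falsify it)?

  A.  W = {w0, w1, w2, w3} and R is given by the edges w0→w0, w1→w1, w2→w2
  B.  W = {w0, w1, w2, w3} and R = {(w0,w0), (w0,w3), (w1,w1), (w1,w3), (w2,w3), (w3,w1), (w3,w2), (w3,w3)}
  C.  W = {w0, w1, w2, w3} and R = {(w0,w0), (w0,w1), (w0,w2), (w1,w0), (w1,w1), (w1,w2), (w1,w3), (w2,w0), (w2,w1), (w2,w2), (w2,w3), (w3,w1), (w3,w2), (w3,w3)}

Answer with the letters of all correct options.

B, C

The schema ⟨R⟩φ → [R]⟨R⟩φ is axiom 5; it is valid on a frame iff R is euclidean.
(A) R is euclidean (any two R-successors of the same world are R-related), so the schema is valid here.
(B) R is not euclidean (w0 R w3 and w0 R w0 but not w3 R w0), so the schema fails here.
(C) R is not euclidean (w1 R w0 and w1 R w3 but not w0 R w3), so the schema fails here.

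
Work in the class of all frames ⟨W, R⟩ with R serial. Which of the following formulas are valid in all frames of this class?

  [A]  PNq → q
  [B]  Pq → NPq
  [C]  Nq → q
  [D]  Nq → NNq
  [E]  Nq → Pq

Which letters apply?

(A) PNq → q is the dual of axiom B; it is valid on a frame exactly when R is symmetric. Such an R need not be symmetric, so not valid.
(B) Pq → NPq (axiom 5) characterises the euclidean frames. Such an R need not be euclidean — not valid.
(C) Nq → q (axiom T) characterises the reflexive frames. Such an R need not be reflexive — not valid.
(D) Nq → NNq is axiom 4; it is valid on a frame exactly when R is transitive. Such an R need not be transitive, so not valid.
(E) axiom D: valid iff R is serial. Every such R is serial — valid.

E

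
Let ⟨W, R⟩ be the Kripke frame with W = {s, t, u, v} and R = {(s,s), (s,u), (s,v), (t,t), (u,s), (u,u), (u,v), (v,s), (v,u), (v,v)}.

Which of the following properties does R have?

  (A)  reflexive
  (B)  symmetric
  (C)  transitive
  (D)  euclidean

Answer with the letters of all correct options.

(A) reflexive: each world relates to itself.
(B) symmetric: every R-edge is matched by its reverse.
(C) transitive: R is closed under composition.
(D) euclidean: any two R-successors of the same world are R-related.

A, B, C, D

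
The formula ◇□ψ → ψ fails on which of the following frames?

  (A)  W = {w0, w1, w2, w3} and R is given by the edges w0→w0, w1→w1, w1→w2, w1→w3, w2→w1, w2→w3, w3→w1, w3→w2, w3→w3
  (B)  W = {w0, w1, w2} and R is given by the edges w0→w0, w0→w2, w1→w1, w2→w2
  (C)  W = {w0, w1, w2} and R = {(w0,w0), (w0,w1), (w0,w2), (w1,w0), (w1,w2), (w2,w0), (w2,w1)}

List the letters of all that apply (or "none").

B

The schema ◇□ψ → ψ is the dual of axiom B; it is valid on a frame iff R is symmetric.
(A) R is symmetric (every R-edge is matched by its reverse), so the schema is valid here.
(B) R is not symmetric (w0 R w2 but not w2 R w0), so the schema fails here.
(C) R is symmetric (every R-edge is matched by its reverse), so the schema is valid here.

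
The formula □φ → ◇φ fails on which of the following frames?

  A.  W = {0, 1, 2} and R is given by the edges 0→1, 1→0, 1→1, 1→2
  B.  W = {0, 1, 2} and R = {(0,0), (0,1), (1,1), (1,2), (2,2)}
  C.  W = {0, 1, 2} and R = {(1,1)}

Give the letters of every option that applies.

A, C

The schema □φ → ◇φ is axiom D; it is valid on a frame iff R is serial.
(A) R is not serial (2 has no R-successor), so the schema fails here.
(B) R is serial (every world has an R-successor), so the schema is valid here.
(C) R is not serial (0 has no R-successor), so the schema fails here.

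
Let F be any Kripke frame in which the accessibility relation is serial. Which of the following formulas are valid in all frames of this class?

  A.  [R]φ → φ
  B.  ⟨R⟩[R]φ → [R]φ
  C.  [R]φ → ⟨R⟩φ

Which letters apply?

(A) [R]φ → φ (axiom T) characterises the reflexive frames. Such an R need not be reflexive — not valid.
(B) ⟨R⟩[R]φ → [R]φ is the dual of axiom 5; it is valid on a frame exactly when R is euclidean. Such an R need not be euclidean, so not valid.
(C) axiom D: valid iff R is serial. Every such R is serial — valid.

C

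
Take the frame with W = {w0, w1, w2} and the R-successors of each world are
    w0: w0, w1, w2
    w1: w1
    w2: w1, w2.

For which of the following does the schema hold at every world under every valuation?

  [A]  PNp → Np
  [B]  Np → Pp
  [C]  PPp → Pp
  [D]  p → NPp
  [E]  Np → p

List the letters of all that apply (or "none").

B, C, E

R is reflexive: each world relates to itself.
R is not symmetric: w0 R w1 but not w1 R w0.
R is transitive: R is closed under composition.
R is not euclidean: w0 R w1 and w0 R w0 but not w1 R w0.
R is serial: every world has an R-successor.
(A) PNp → Np is the dual of axiom 5, which corresponds to the euclidean property. R is not euclidean — not valid.
(B) Np → Pp is axiom D; it is valid on a frame exactly when R is serial. R is serial, so valid.
(C) PPp → Pp (the dual of axiom 4) characterises the transitive frames. R is transitive — valid.
(D) p → NPp is axiom B; it is valid on a frame exactly when R is symmetric. R is not symmetric, so not valid.
(E) Np → p is axiom T, which corresponds to reflexivity. R is reflexive — valid.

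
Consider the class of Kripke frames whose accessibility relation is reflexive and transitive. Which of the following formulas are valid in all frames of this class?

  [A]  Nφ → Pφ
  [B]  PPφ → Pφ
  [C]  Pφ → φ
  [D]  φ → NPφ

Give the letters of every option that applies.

A, B

Reflexive relations are serial.
(A) Nφ → Pφ (axiom D) characterises the serial frames. Every such R is serial — valid.
(B) PPφ → Pφ is the dual of axiom 4, which corresponds to transitivity. Every such R is transitive — valid.
(C) Pφ → φ (the converse of T) corresponds to R being a subset of the identity. Such an R need not be a subset of the identity, so not valid.
(D) φ → NPφ is axiom B; it is valid on a frame exactly when R is symmetric. Such an R need not be symmetric, so not valid.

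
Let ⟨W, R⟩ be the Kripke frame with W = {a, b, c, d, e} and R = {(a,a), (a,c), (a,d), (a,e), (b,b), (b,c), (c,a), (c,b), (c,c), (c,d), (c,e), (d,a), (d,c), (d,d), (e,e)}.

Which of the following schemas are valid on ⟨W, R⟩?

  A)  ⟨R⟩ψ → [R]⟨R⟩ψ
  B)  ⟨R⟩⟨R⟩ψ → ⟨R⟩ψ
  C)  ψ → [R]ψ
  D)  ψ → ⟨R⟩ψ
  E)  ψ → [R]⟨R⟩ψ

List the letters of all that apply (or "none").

D

R is reflexive: each world relates to itself.
R is not symmetric: a R e but not e R a.
R is not transitive: a R c and c R b but not a R b.
R is not euclidean: a R d and a R e but not d R e.
R is not a subset of the identity: a R c with a ≠ c.
(A) ⟨R⟩ψ → [R]⟨R⟩ψ is axiom 5; it is valid on a frame exactly when R is euclidean. R is not euclidean, so not valid.
(B) the dual of axiom 4: valid iff R is transitive. R is not transitive — not valid.
(C) ψ → [R]ψ (equivalent to ◇p→p) corresponds to R being a subset of the identity. Here R ⊄ identity, so not valid.
(D) the dual of axiom T: valid iff R is reflexive. R is reflexive — valid.
(E) ψ → [R]⟨R⟩ψ (axiom B) characterises the symmetric frames. R is not symmetric — not valid.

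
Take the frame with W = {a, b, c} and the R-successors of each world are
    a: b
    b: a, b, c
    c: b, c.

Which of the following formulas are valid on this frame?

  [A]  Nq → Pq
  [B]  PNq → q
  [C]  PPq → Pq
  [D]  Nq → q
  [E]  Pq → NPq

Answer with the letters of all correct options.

A, B

R is not reflexive: not a R a.
R is symmetric: every R-edge is matched by its reverse.
R is not transitive: a R b and b R a but not a R a.
R is not euclidean: b R a and b R c but not a R c.
R is serial: every world has an R-successor.
(A) axiom D: valid iff R is serial. R is serial — valid.
(B) PNq → q is the dual of axiom B; it is valid on a frame exactly when R is symmetric. R is symmetric, so valid.
(C) PPq → Pq is the dual of axiom 4; it is valid on a frame exactly when R is transitive. R is not transitive, so not valid.
(D) Nq → q is axiom T, which corresponds to reflexivity. R is not reflexive — not valid.
(E) Pq → NPq is axiom 5; it is valid on a frame exactly when R is euclidean. R is not euclidean, so not valid.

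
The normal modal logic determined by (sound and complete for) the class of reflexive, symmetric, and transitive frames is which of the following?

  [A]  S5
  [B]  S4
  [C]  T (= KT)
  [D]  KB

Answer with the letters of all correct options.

A

(A) S5 is determined by exactly this class.
(B) S4 is determined by the class of reflexive and transitive frames.
(C) T (= KT) is determined by the class of reflexive frames.
(D) KB is determined by the class of symmetric frames.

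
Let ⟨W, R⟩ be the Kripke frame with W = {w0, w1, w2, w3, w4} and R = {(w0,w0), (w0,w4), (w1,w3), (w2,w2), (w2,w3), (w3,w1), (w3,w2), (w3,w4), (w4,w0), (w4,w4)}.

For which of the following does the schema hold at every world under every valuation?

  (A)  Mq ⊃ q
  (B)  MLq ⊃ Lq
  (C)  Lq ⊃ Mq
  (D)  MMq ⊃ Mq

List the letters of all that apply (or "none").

C

R is not transitive: w1 R w3 and w3 R w1 but not w1 R w1.
R is not euclidean: w3 R w1 and w3 R w2 but not w1 R w2.
R is serial: every world has an R-successor.
R is not a subset of the identity: w0 R w4 with w0 ≠ w4.
(A) Mq ⊃ q is the converse of T; it holds exactly when R ⊆ identity. Here R ⊄ identity — not valid.
(B) MLq ⊃ Lq is the dual of axiom 5, which corresponds to the euclidean property. R is not euclidean — not valid.
(C) axiom D: valid iff R is serial. R is serial — valid.
(D) MMq ⊃ Mq (the dual of axiom 4) characterises the transitive frames. R is not transitive — not valid.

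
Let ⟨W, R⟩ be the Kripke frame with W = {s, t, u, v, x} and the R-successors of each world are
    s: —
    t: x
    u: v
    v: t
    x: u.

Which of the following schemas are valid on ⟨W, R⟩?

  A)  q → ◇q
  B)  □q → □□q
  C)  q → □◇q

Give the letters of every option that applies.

R is not reflexive: not s R s.
R is not symmetric: t R x but not x R t.
R is not transitive: t R x and x R u but not t R u.
(A) q → ◇q is the dual of axiom T; it is valid on a frame exactly when R is reflexive. R is not reflexive, so not valid.
(B) □q → □□q is axiom 4, which corresponds to transitivity. R is not transitive — not valid.
(C) q → □◇q is axiom B, which corresponds to symmetry. R is not symmetric — not valid.

none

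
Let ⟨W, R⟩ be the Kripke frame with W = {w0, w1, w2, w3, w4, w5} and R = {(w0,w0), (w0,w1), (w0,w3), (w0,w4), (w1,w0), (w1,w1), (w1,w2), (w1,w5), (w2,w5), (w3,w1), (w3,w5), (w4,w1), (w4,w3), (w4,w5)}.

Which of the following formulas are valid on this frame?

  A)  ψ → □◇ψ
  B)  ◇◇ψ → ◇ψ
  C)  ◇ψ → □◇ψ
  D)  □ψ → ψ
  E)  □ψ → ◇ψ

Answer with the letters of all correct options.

R is not reflexive: not w2 R w2.
R is not symmetric: w0 R w3 but not w3 R w0.
R is not transitive: w0 R w1 and w1 R w2 but not w0 R w2.
R is not euclidean: w0 R w1 and w0 R w3 but not w1 R w3.
R is not serial: w5 has no R-successor.
(A) axiom B: valid iff R is symmetric. R is not symmetric — not valid.
(B) the dual of axiom 4: valid iff R is transitive. R is not transitive — not valid.
(C) ◇ψ → □◇ψ is axiom 5; it is valid on a frame exactly when R is euclidean. R is not euclidean, so not valid.
(D) □ψ → ψ is axiom T, which corresponds to reflexivity. R is not reflexive — not valid.
(E) □ψ → ◇ψ is axiom D, which corresponds to seriality. R is not serial — not valid.

none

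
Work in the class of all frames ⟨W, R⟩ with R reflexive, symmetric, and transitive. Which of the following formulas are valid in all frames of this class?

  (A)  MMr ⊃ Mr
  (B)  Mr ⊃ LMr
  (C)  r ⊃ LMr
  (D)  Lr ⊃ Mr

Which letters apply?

A relation that is reflexive, symmetric, and transitive is also euclidean and serial.
(A) MMr ⊃ Mr (the dual of axiom 4) characterises the transitive frames. Every such R is transitive — valid.
(B) Mr ⊃ LMr (axiom 5) characterises the euclidean frames. Every such R is euclidean — valid.
(C) r ⊃ LMr is axiom B, which corresponds to symmetry. Every such R is symmetric — valid.
(D) Lr ⊃ Mr is axiom D; it is valid on a frame exactly when R is serial. Every such R is serial, so valid.

A, B, C, D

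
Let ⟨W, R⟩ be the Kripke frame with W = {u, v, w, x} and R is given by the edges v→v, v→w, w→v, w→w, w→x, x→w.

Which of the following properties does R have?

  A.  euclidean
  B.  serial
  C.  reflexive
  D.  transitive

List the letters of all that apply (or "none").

none

(A) not euclidean: w R v and w R x but not v R x.
(B) not serial: u has no R-successor.
(C) not reflexive: not u R u.
(D) not transitive: v R w and w R x but not v R x.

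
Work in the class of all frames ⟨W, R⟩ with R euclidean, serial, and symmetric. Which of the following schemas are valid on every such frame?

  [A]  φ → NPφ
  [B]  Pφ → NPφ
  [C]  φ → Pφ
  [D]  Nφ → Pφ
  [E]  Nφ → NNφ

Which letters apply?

A, B, C, D, E

Serial, symmetric and euclidean together give transitive (from symmetry + euclidean) and then reflexive; the relation is an equivalence.
(A) φ → NPφ (axiom B) characterises the symmetric frames. Every such R is symmetric — valid.
(B) Pφ → NPφ is axiom 5; it is valid on a frame exactly when R is euclidean. Every such R is euclidean, so valid.
(C) φ → Pφ (the dual of axiom T) characterises the reflexive frames. Every such R is reflexive — valid.
(D) Nφ → Pφ is axiom D, which corresponds to seriality. Every such R is serial — valid.
(E) Nφ → NNφ (axiom 4) characterises the transitive frames. Every such R is transitive — valid.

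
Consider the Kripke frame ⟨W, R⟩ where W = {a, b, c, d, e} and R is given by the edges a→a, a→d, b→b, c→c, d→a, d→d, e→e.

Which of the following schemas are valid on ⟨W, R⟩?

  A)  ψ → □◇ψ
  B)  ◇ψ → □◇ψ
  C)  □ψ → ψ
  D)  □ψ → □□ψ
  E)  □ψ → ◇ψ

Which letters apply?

R is reflexive: each world relates to itself.
R is symmetric: every R-edge is matched by its reverse.
R is transitive: R is closed under composition.
R is euclidean: any two R-successors of the same world are R-related.
R is serial: every world has an R-successor.
(A) ψ → □◇ψ is axiom B; it is valid on a frame exactly when R is symmetric. R is symmetric, so valid.
(B) axiom 5: valid iff R is euclidean. R is euclidean — valid.
(C) □ψ → ψ is axiom T; it is valid on a frame exactly when R is reflexive. R is reflexive, so valid.
(D) □ψ → □□ψ is axiom 4, which corresponds to transitivity. R is transitive — valid.
(E) □ψ → ◇ψ is axiom D, which corresponds to seriality. R is serial — valid.

A, B, C, D, E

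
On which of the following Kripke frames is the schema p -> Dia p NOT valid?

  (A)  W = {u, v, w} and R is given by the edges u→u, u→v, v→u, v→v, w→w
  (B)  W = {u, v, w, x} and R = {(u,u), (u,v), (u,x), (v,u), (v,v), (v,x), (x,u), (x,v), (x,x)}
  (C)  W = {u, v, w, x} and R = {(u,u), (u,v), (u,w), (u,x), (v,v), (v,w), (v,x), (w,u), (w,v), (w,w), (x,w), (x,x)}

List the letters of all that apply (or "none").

The schema p -> Dia p is the dual of axiom T; it is valid on a frame iff R is reflexive.
(A) R is reflexive (each world relates to itself), so the schema is valid here.
(B) R is not reflexive (not w R w), so the schema fails here.
(C) R is reflexive (each world relates to itself), so the schema is valid here.

B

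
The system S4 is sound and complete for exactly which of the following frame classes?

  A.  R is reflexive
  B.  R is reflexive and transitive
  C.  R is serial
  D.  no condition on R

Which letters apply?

(A) this class determines T (= KT), not S4.
(B) S4 is sound and complete for exactly this class.
(C) this class determines D, not S4.
(D) this class determines K, not S4.

B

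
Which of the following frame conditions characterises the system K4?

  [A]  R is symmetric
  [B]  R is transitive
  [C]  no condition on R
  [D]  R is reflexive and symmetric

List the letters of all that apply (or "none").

B

(A) this class determines KB, not K4.
(B) K4 is sound and complete for exactly this class.
(C) this class determines K, not K4.
(D) this class determines B (= KTB), not K4.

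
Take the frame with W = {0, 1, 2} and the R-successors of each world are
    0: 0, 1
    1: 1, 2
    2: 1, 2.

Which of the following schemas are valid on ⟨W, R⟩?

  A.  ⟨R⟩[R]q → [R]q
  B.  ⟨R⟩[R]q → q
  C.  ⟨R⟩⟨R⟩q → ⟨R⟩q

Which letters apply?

none

R is not symmetric: 0 R 1 but not 1 R 0.
R is not transitive: 0 R 1 and 1 R 2 but not 0 R 2.
R is not euclidean: 0 R 1 and 0 R 0 but not 1 R 0.
(A) the dual of axiom 5: valid iff R is euclidean. R is not euclidean — not valid.
(B) ⟨R⟩[R]q → q is the dual of axiom B, which corresponds to symmetry. R is not symmetric — not valid.
(C) ⟨R⟩⟨R⟩q → ⟨R⟩q is the dual of axiom 4; it is valid on a frame exactly when R is transitive. R is not transitive, so not valid.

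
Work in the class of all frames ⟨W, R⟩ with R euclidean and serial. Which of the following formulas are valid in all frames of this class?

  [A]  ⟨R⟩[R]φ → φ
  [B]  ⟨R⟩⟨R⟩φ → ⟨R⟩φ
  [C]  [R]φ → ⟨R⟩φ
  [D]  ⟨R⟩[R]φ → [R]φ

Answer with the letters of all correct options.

C, D

(A) the dual of axiom B: valid iff R is symmetric. Such an R need not be symmetric — not valid.
(B) ⟨R⟩⟨R⟩φ → ⟨R⟩φ (the dual of axiom 4) characterises the transitive frames. Such an R need not be transitive — not valid.
(C) axiom D: valid iff R is serial. Every such R is serial — valid.
(D) ⟨R⟩[R]φ → [R]φ is the dual of axiom 5; it is valid on a frame exactly when R is euclidean. Every such R is euclidean, so valid.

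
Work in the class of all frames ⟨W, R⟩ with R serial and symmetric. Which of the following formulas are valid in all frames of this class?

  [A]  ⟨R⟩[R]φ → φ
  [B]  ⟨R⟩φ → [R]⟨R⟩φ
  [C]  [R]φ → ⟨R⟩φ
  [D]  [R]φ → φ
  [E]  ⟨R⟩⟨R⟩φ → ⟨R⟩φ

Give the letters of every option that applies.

(A) the dual of axiom B: valid iff R is symmetric. Every such R is symmetric — valid.
(B) axiom 5: valid iff R is euclidean. Such an R need not be euclidean — not valid.
(C) [R]φ → ⟨R⟩φ is axiom D, which corresponds to seriality. Every such R is serial — valid.
(D) [R]φ → φ is axiom T; it is valid on a frame exactly when R is reflexive. Such an R need not be reflexive, so not valid.
(E) ⟨R⟩⟨R⟩φ → ⟨R⟩φ is the dual of axiom 4; it is valid on a frame exactly when R is transitive. Such an R need not be transitive, so not valid.

A, C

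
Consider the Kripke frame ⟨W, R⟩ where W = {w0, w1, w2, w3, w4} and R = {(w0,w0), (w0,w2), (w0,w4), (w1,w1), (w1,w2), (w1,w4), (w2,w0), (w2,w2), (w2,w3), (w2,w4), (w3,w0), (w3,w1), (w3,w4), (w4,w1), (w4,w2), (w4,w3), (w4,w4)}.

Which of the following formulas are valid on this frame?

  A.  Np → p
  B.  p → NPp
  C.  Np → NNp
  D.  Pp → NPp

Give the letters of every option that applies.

R is not reflexive: not w3 R w3.
R is not symmetric: w0 R w4 but not w4 R w0.
R is not transitive: w0 R w2 and w2 R w3 but not w0 R w3.
R is not euclidean: w0 R w4 and w0 R w0 but not w4 R w0.
(A) Np → p is axiom T; it is valid on a frame exactly when R is reflexive. R is not reflexive, so not valid.
(B) p → NPp (axiom B) characterises the symmetric frames. R is not symmetric — not valid.
(C) Np → NNp (axiom 4) characterises the transitive frames. R is not transitive — not valid.
(D) Pp → NPp (axiom 5) characterises the euclidean frames. R is not euclidean — not valid.

none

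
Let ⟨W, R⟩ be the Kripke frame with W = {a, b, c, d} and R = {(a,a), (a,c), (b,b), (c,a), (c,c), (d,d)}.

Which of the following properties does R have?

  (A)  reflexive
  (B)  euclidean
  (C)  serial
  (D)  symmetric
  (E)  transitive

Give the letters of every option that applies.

A, B, C, D, E

(A) reflexive: each world relates to itself.
(B) euclidean: any two R-successors of the same world are R-related.
(C) serial: every world has an R-successor.
(D) symmetric: every R-edge is matched by its reverse.
(E) transitive: R is closed under composition.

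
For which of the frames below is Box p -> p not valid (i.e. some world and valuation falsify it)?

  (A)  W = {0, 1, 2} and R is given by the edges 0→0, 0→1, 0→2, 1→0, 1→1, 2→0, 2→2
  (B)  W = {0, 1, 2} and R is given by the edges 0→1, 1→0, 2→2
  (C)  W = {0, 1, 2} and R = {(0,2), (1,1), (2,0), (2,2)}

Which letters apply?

The schema Box p -> p is axiom T; it is valid on a frame iff R is reflexive.
(A) R is reflexive (each world relates to itself), so the schema is valid here.
(B) R is not reflexive (not 0 R 0), so the schema fails here.
(C) R is not reflexive (not 0 R 0), so the schema fails here.

B, C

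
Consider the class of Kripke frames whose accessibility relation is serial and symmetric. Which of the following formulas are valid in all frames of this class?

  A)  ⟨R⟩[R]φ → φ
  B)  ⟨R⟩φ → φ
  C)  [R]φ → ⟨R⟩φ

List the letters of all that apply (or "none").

(A) ⟨R⟩[R]φ → φ is the dual of axiom B, which corresponds to symmetry. Every such R is symmetric — valid.
(B) ⟨R⟩φ → φ is the converse of T; it holds exactly when R ⊆ identity. Such an R need not be a subset of the identity — not valid.
(C) [R]φ → ⟨R⟩φ is axiom D; it is valid on a frame exactly when R is serial. Every such R is serial, so valid.

A, C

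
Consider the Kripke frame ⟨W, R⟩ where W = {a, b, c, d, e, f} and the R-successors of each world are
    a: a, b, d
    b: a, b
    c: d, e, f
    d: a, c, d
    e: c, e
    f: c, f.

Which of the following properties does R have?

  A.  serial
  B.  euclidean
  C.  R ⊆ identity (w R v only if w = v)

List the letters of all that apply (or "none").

(A) serial: every world has an R-successor.
(B) not euclidean: a R b and a R d but not b R d.
(C) not ⊆ identity: a R b with a ≠ b.

A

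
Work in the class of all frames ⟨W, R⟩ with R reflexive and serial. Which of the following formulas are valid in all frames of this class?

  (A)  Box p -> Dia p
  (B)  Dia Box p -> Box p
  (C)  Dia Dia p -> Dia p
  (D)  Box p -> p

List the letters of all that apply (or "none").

A, D

(A) axiom D: valid iff R is serial. Every such R is serial — valid.
(B) Dia Box p -> Box p is the dual of axiom 5, which corresponds to the euclidean property. Such an R need not be euclidean — not valid.
(C) Dia Dia p -> Dia p is the dual of axiom 4, which corresponds to transitivity. Such an R need not be transitive — not valid.
(D) Box p -> p is axiom T, which corresponds to reflexivity. Every such R is reflexive — valid.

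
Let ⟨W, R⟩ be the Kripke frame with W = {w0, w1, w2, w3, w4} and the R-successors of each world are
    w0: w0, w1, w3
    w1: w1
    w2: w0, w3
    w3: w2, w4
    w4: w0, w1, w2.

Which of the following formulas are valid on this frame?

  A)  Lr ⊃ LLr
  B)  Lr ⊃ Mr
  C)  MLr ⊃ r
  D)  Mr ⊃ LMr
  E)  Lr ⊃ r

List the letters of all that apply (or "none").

R is not reflexive: not w2 R w2.
R is not symmetric: w0 R w1 but not w1 R w0.
R is not transitive: w0 R w3 and w3 R w2 but not w0 R w2.
R is not euclidean: w0 R w1 and w0 R w0 but not w1 R w0.
R is serial: every world has an R-successor.
(A) Lr ⊃ LLr is axiom 4, which corresponds to transitivity. R is not transitive — not valid.
(B) axiom D: valid iff R is serial. R is serial — valid.
(C) MLr ⊃ r is the dual of axiom B, which corresponds to symmetry. R is not symmetric — not valid.
(D) Mr ⊃ LMr (axiom 5) characterises the euclidean frames. R is not euclidean — not valid.
(E) axiom T: valid iff R is reflexive. R is not reflexive — not valid.

B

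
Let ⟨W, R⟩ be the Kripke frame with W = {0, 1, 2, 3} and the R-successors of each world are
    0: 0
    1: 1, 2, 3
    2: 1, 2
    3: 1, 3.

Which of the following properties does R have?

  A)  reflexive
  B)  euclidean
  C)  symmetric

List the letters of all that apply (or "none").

(A) reflexive: each world relates to itself.
(B) not euclidean: 1 R 2 and 1 R 3 but not 2 R 3.
(C) symmetric: every R-edge is matched by its reverse.

A, C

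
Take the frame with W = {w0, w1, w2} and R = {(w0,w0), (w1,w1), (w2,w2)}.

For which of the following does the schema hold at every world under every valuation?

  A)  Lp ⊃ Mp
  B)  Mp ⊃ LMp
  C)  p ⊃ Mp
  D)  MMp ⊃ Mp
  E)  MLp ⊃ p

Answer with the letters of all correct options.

R is reflexive: each world relates to itself.
R is symmetric: every R-edge is matched by its reverse.
R is transitive: R is closed under composition.
R is euclidean: any two R-successors of the same world are R-related.
R is serial: every world has an R-successor.
(A) Lp ⊃ Mp (axiom D) characterises the serial frames. R is serial — valid.
(B) axiom 5: valid iff R is euclidean. R is euclidean — valid.
(C) p ⊃ Mp is the dual of axiom T; it is valid on a frame exactly when R is reflexive. R is reflexive, so valid.
(D) the dual of axiom 4: valid iff R is transitive. R is transitive — valid.
(E) MLp ⊃ p is the dual of axiom B, which corresponds to symmetry. R is symmetric — valid.

A, B, C, D, E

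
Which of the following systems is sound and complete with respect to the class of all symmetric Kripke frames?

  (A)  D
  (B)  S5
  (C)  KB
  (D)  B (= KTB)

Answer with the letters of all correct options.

C

(A) D is determined by the class of serial frames.
(B) S5 is determined by the class of reflexive, symmetric, and transitive frames.
(C) KB is determined by exactly this class.
(D) B (= KTB) is determined by the class of reflexive and symmetric frames.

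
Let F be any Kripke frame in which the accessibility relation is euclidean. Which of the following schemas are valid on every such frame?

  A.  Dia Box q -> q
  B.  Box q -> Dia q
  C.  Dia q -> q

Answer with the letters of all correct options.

none

(A) Dia Box q -> q is the dual of axiom B; it is valid on a frame exactly when R is symmetric. Such an R need not be symmetric, so not valid.
(B) Box q -> Dia q is axiom D; it is valid on a frame exactly when R is serial. Such an R need not be serial, so not valid.
(C) Dia q -> q (the converse of T) corresponds to R being a subset of the identity. Such an R need not be a subset of the identity, so not valid.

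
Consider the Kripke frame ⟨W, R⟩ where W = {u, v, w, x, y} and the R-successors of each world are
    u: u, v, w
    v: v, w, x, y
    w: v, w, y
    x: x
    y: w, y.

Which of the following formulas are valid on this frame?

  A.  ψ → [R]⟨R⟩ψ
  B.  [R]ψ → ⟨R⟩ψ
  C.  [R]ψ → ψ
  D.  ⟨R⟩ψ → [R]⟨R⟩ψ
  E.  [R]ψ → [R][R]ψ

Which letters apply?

R is reflexive: each world relates to itself.
R is not symmetric: u R v but not v R u.
R is not transitive: u R v and v R x but not u R x.
R is not euclidean: u R v and u R u but not v R u.
R is serial: every world has an R-successor.
(A) ψ → [R]⟨R⟩ψ is axiom B, which corresponds to symmetry. R is not symmetric — not valid.
(B) [R]ψ → ⟨R⟩ψ is axiom D; it is valid on a frame exactly when R is serial. R is serial, so valid.
(C) [R]ψ → ψ is axiom T, which corresponds to reflexivity. R is reflexive — valid.
(D) axiom 5: valid iff R is euclidean. R is not euclidean — not valid.
(E) axiom 4: valid iff R is transitive. R is not transitive — not valid.

B, C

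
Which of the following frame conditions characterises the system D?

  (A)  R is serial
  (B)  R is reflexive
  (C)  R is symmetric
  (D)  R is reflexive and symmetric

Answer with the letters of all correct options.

(A) D is sound and complete for exactly this class.
(B) this class determines T (= KT), not D.
(C) this class determines KB, not D.
(D) this class determines B (= KTB), not D.

A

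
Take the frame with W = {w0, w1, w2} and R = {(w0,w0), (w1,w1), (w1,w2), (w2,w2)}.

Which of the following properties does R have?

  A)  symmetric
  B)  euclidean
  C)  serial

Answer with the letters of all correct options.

(A) not symmetric: w1 R w2 but not w2 R w1.
(B) not euclidean: w1 R w2 and w1 R w1 but not w2 R w1.
(C) serial: every world has an R-successor.

C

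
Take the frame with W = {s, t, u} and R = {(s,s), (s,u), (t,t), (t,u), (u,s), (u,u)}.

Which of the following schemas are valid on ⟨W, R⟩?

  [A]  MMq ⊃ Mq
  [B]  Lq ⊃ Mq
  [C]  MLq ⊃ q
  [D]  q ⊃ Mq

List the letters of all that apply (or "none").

B, D

R is reflexive: each world relates to itself.
R is not symmetric: t R u but not u R t.
R is not transitive: t R u and u R s but not t R s.
R is serial: every world has an R-successor.
(A) MMq ⊃ Mq is the dual of axiom 4, which corresponds to transitivity. R is not transitive — not valid.
(B) axiom D: valid iff R is serial. R is serial — valid.
(C) MLq ⊃ q is the dual of axiom B; it is valid on a frame exactly when R is symmetric. R is not symmetric, so not valid.
(D) q ⊃ Mq is the dual of axiom T; it is valid on a frame exactly when R is reflexive. R is reflexive, so valid.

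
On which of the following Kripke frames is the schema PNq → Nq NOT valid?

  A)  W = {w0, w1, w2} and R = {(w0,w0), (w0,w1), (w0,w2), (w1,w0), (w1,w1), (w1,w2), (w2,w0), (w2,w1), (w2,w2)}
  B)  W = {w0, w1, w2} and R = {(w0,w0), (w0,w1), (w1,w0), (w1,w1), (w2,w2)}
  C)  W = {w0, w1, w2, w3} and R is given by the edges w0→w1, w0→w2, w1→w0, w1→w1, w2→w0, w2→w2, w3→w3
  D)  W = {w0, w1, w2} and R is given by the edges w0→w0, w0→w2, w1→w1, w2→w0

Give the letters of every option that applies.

The schema PNq → Nq is the dual of axiom 5; it is valid on a frame iff R is euclidean.
(A) R is euclidean (any two R-successors of the same world are R-related), so the schema is valid here.
(B) R is euclidean (any two R-successors of the same world are R-related), so the schema is valid here.
(C) R is not euclidean (w0 R w1 and w0 R w2 but not w1 R w2), so the schema fails here.
(D) R is not euclidean (w0 R w2 and w0 R w2 but not w2 R w2), so the schema fails here.

C, D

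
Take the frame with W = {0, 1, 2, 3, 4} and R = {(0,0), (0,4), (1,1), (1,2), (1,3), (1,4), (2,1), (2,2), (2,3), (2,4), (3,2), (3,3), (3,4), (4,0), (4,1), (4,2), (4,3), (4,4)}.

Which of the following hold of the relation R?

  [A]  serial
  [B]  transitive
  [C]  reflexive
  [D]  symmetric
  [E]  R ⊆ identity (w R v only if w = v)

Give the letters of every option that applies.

A, C

(A) serial: every world has an R-successor.
(B) not transitive: 0 R 4 and 4 R 1 but not 0 R 1.
(C) reflexive: each world relates to itself.
(D) not symmetric: 1 R 3 but not 3 R 1.
(E) not ⊆ identity: 0 R 4 with 0 ≠ 4.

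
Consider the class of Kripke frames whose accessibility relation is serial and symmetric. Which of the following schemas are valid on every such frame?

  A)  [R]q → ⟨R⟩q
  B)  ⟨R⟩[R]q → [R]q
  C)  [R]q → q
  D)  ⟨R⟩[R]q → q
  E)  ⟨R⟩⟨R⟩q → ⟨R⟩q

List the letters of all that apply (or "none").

(A) [R]q → ⟨R⟩q is axiom D; it is valid on a frame exactly when R is serial. Every such R is serial, so valid.
(B) ⟨R⟩[R]q → [R]q is the dual of axiom 5; it is valid on a frame exactly when R is euclidean. Such an R need not be euclidean, so not valid.
(C) [R]q → q is axiom T, which corresponds to reflexivity. Such an R need not be reflexive — not valid.
(D) ⟨R⟩[R]q → q (the dual of axiom B) characterises the symmetric frames. Every such R is symmetric — valid.
(E) ⟨R⟩⟨R⟩q → ⟨R⟩q is the dual of axiom 4; it is valid on a frame exactly when R is transitive. Such an R need not be transitive, so not valid.

A, D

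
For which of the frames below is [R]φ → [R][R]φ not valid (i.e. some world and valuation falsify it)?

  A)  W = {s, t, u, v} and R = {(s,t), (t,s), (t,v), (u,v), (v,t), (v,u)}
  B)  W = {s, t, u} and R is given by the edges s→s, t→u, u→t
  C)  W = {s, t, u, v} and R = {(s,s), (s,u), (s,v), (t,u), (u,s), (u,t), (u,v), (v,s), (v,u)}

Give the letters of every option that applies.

The schema [R]φ → [R][R]φ is axiom 4; it is valid on a frame iff R is transitive.
(A) R is not transitive (s R t and t R s but not s R s), so the schema fails here.
(B) R is not transitive (t R u and u R t but not t R t), so the schema fails here.
(C) R is not transitive (s R u and u R t but not s R t), so the schema fails here.

A, B, C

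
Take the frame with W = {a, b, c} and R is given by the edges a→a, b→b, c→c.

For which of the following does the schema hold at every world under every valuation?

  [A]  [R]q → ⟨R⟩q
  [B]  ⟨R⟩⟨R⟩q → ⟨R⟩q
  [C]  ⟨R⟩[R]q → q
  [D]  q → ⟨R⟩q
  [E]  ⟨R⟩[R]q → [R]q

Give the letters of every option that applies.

A, B, C, D, E

R is reflexive: each world relates to itself.
R is symmetric: every R-edge is matched by its reverse.
R is transitive: R is closed under composition.
R is euclidean: any two R-successors of the same world are R-related.
R is serial: every world has an R-successor.
(A) [R]q → ⟨R⟩q is axiom D; it is valid on a frame exactly when R is serial. R is serial, so valid.
(B) ⟨R⟩⟨R⟩q → ⟨R⟩q is the dual of axiom 4; it is valid on a frame exactly when R is transitive. R is transitive, so valid.
(C) ⟨R⟩[R]q → q (the dual of axiom B) characterises the symmetric frames. R is symmetric — valid.
(D) q → ⟨R⟩q is the dual of axiom T; it is valid on a frame exactly when R is reflexive. R is reflexive, so valid.
(E) ⟨R⟩[R]q → [R]q is the dual of axiom 5, which corresponds to the euclidean property. R is euclidean — valid.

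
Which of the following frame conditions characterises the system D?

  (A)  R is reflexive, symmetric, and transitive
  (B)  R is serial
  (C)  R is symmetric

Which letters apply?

B

(A) this class determines S5, not D.
(B) D is sound and complete for exactly this class.
(C) this class determines KB, not D.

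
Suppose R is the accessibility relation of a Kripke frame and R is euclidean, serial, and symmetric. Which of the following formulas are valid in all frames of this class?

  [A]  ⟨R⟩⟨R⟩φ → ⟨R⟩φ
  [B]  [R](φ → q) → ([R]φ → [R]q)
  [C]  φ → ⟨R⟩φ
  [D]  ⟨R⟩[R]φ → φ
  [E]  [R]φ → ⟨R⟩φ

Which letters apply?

A, B, C, D, E

Serial, symmetric and euclidean together give transitive (from symmetry + euclidean) and then reflexive; the relation is an equivalence.
(A) ⟨R⟩⟨R⟩φ → ⟨R⟩φ is the dual of axiom 4, which corresponds to transitivity. Every such R is transitive — valid.
(B) [R](φ → q) → ([R]φ → [R]q) is axiom K, valid on every Kripke frame — valid.
(C) φ → ⟨R⟩φ is the dual of axiom T; it is valid on a frame exactly when R is reflexive. Every such R is reflexive, so valid.
(D) the dual of axiom B: valid iff R is symmetric. Every such R is symmetric — valid.
(E) [R]φ → ⟨R⟩φ (axiom D) characterises the serial frames. Every such R is serial — valid.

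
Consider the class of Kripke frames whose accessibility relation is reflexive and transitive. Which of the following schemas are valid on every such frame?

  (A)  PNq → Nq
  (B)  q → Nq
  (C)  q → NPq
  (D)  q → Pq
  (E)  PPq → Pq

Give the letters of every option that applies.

D, E

Reflexive relations are serial.
(A) PNq → Nq is the dual of axiom 5; it is valid on a frame exactly when R is euclidean. Such an R need not be euclidean, so not valid.
(B) q → Nq is equivalent to ◇p→p; it holds exactly when R ⊆ identity. Such an R need not be a subset of the identity — not valid.
(C) q → NPq is axiom B; it is valid on a frame exactly when R is symmetric. Such an R need not be symmetric, so not valid.
(D) q → Pq is the dual of axiom T; it is valid on a frame exactly when R is reflexive. Every such R is reflexive, so valid.
(E) PPq → Pq is the dual of axiom 4; it is valid on a frame exactly when R is transitive. Every such R is transitive, so valid.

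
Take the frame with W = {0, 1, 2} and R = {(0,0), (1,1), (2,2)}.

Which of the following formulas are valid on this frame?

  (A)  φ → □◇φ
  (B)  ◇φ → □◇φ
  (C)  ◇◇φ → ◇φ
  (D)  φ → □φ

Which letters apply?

R is symmetric: every R-edge is matched by its reverse.
R is transitive: R is closed under composition.
R is euclidean: any two R-successors of the same world are R-related.
R is a subset of the identity: every R-edge is a self-loop.
(A) φ → □◇φ (axiom B) characterises the symmetric frames. R is symmetric — valid.
(B) ◇φ → □◇φ is axiom 5, which corresponds to the euclidean property. R is euclidean — valid.
(C) the dual of axiom 4: valid iff R is transitive. R is transitive — valid.
(D) φ → □φ is equivalent to ◇p→p; it holds exactly when R ⊆ identity. Here R ⊆ identity — valid.

A, B, C, D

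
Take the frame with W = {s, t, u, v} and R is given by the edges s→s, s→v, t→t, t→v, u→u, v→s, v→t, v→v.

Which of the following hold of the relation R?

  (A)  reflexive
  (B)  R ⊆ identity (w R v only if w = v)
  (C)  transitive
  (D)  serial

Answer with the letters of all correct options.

A, D

(A) reflexive: each world relates to itself.
(B) not ⊆ identity: s R v with s ≠ v.
(C) not transitive: s R v and v R t but not s R t.
(D) serial: every world has an R-successor.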